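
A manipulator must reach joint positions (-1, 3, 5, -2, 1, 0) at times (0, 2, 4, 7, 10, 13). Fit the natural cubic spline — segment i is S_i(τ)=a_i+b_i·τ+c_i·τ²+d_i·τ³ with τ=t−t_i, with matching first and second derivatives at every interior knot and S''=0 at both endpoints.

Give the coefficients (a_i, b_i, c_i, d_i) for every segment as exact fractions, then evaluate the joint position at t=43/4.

  seg 0: a=-1 b=1579/783 c=0 d=-13/3132
  seg 1: a=3 b=1540/783 c=-13/522 d=-359/1566
  seg 2: a=5 b=-692/783 c=-731/522 d=4309/14094
  seg 3: a=-2 b=-1615/1566 c=1058/783 d=-3167/14094
  seg 4: a=1 b=790/783 c=-1051/1566 d=1051/14094
S(43/4) = 15709/11136

Δ: Δ0=2, Δ1=1, Δ2=-7/3, Δ3=1, Δ4=-1/3
row 1: diag=8, rhs=-6; c'=1/4, d'=-3/4
row 2: denom=10−2·1/4=19/2; d'=(-20−2·-3/4)/(19/2)=-37/19
row 3: denom=12−3·6/19=210/19; d'=(20−3·-37/19)/(210/19)=491/210
row 4: denom=12−3·19/70=783/70; d'=(-8−3·491/210)/(783/70)=-1051/783
back: M4=-1051/783
back: M3=491/210−19/70·-1051/783=2116/783
back: M2=-37/19−6/19·2116/783=-731/261
back: M1=-3/4−1/4·-731/261=-13/261
M: M0=0, M1=-13/261, M2=-731/261, M3=2116/783, M4=-1051/783, M5=0
seg 0: a=-1, c=M0/2=0, d=(M1−M0)/(6·2)=-13/3132, b=Δ0−h0·(2M0+M1)/6=1579/783
seg 1: a=3, c=M1/2=-13/522, d=(M2−M1)/(6·2)=-359/1566, b=Δ1−h1·(2M1+M2)/6=1540/783
seg 2: a=5, c=M2/2=-731/522, d=(M3−M2)/(6·3)=4309/14094, b=Δ2−h2·(2M2+M3)/6=-692/783
seg 3: a=-2, c=M3/2=1058/783, d=(M4−M3)/(6·3)=-3167/14094, b=Δ3−h3·(2M3+M4)/6=-1615/1566
seg 4: a=1, c=M4/2=-1051/1566, d=(M5−M4)/(6·3)=1051/14094, b=Δ4−h4·(2M4+M5)/6=790/783
t_q=43/4 → seg 4, τ=3/4; S=1+790/783·τ+-1051/1566·τ²+1051/14094·τ³=15709/11136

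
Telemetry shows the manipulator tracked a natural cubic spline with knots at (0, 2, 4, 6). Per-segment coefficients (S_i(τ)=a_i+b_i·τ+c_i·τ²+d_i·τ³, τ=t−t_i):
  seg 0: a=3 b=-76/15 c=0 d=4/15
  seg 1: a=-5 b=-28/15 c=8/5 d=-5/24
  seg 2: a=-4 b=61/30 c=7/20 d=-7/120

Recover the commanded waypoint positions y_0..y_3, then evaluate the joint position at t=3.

y_0 = S_0(0) = a_0 = 3
y_1 = S_1(0) = a_1 = -5
y_2 = S_2(0) = a_2 = -4
y_3 = S_2(2) = 1
t_q=3 is in segment 1 (τ=1); S_1(τ)=-219/40

y_0=3 y_1=-5 y_2=-4 y_3=1
S(3) = -219/40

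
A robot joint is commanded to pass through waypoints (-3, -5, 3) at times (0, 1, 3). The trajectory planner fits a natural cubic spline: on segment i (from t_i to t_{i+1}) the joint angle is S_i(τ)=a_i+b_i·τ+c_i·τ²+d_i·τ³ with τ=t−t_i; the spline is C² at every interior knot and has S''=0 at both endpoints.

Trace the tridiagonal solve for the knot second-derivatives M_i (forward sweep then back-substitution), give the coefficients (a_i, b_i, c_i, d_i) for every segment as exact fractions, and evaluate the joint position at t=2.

Δ: Δ0=-2, Δ1=4
row 1: diag=6, rhs=36; c'=1/3, d'=6
back: M1=6
M: M0=0, M1=6, M2=0
seg 0: a=-3, c=M0/2=0, d=(M1−M0)/(6·1)=1, b=Δ0−h0·(2M0+M1)/6=-3
seg 1: a=-5, c=M1/2=3, d=(M2−M1)/(6·2)=-1/2, b=Δ1−h1·(2M1+M2)/6=0
t_q=2 → seg 1, τ=1; S=-5+0·τ+3·τ²+-1/2·τ³=-5/2

  seg 0: a=-3 b=-3 c=0 d=1
  seg 1: a=-5 b=0 c=3 d=-1/2
S(2) = -5/2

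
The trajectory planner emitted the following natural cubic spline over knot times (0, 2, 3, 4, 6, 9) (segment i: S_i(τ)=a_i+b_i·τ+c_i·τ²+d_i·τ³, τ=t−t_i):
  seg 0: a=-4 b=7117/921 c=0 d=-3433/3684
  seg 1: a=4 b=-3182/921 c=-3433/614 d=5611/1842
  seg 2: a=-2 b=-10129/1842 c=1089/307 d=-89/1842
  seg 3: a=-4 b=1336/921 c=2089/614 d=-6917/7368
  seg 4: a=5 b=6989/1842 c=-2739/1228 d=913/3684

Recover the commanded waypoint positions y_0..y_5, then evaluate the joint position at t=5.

y_0 = S_0(0) = a_0 = -4
y_1 = S_1(0) = a_1 = 4
y_2 = S_2(0) = a_2 = -2
y_3 = S_3(0) = a_3 = -4
y_4 = S_4(0) = a_4 = 5
y_5 = S_4(3) = 3
t_q=5 is in segment 3 (τ=1); S_3(τ)=-211/2456

y_0=-4 y_1=4 y_2=-2 y_3=-4 y_4=5 y_5=3
S(5) = -211/2456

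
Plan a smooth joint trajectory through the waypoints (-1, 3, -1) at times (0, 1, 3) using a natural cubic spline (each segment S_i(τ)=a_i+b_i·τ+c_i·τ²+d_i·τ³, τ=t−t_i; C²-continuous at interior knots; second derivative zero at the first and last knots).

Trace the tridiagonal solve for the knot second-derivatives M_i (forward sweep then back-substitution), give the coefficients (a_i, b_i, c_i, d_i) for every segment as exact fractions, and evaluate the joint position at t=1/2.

  seg 0: a=-1 b=5 c=0 d=-1
  seg 1: a=3 b=2 c=-3 d=1/2
S(1/2) = 11/8

Δ: Δ0=4, Δ1=-2
row 1: diag=6, rhs=-36; c'=1/3, d'=-6
back: M1=-6
M: M0=0, M1=-6, M2=0
seg 0: a=-1, c=M0/2=0, d=(M1−M0)/(6·1)=-1, b=Δ0−h0·(2M0+M1)/6=5
seg 1: a=3, c=M1/2=-3, d=(M2−M1)/(6·2)=1/2, b=Δ1−h1·(2M1+M2)/6=2
t_q=1/2 → seg 0, τ=1/2; S=-1+5·τ+0·τ²+-1·τ³=11/8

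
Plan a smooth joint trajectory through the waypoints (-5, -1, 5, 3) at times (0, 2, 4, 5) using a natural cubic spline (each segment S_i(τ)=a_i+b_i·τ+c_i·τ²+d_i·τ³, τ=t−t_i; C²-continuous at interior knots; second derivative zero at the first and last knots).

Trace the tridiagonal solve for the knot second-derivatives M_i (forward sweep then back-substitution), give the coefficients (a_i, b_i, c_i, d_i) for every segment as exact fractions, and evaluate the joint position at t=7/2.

  seg 0: a=-5 b=14/11 c=0 d=2/11
  seg 1: a=-1 b=38/11 c=12/11 d=-29/44
  seg 2: a=5 b=-1/11 c=-63/22 d=21/22
S(7/2) = 1553/352

Δ: Δ0=2, Δ1=3, Δ2=-2
row 1: diag=8, rhs=6; c'=1/4, d'=3/4
row 2: denom=6−2·1/4=11/2; d'=(-30−2·3/4)/(11/2)=-63/11
back: M2=-63/11
back: M1=3/4−1/4·-63/11=24/11
M: M0=0, M1=24/11, M2=-63/11, M3=0
seg 0: a=-5, c=M0/2=0, d=(M1−M0)/(6·2)=2/11, b=Δ0−h0·(2M0+M1)/6=14/11
seg 1: a=-1, c=M1/2=12/11, d=(M2−M1)/(6·2)=-29/44, b=Δ1−h1·(2M1+M2)/6=38/11
seg 2: a=5, c=M2/2=-63/22, d=(M3−M2)/(6·1)=21/22, b=Δ2−h2·(2M2+M3)/6=-1/11
t_q=7/2 → seg 1, τ=3/2; S=-1+38/11·τ+12/11·τ²+-29/44·τ³=1553/352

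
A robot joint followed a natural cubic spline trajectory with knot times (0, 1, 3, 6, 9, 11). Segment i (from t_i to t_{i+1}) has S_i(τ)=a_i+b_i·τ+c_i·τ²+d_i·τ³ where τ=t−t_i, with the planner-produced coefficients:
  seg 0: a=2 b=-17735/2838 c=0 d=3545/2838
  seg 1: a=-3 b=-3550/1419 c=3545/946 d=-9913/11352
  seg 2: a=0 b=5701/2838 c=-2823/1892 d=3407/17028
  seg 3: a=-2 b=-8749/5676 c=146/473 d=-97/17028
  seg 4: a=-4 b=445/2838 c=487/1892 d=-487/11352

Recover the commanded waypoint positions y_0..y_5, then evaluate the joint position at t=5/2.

y_0 = S_0(0) = a_0 = 2
y_1 = S_1(0) = a_1 = -3
y_2 = S_2(0) = a_2 = 0
y_3 = S_3(0) = a_3 = -2
y_4 = S_4(0) = a_4 = -4
y_5 = S_4(2) = -3
t_q=5/2 is in segment 1 (τ=3/2); S_1(τ)=-38393/30272

y_0=2 y_1=-3 y_2=0 y_3=-2 y_4=-4 y_5=-3
S(5/2) = -38393/30272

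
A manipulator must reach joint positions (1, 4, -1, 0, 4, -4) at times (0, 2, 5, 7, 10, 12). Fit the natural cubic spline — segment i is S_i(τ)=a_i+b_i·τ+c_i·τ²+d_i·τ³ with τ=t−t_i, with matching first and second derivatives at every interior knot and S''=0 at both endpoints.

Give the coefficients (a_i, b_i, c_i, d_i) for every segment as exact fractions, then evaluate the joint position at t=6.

  seg 0: a=1 b=985/426 c=0 d=-173/852
  seg 1: a=4 b=-53/426 c=-173/142 d=50/213
  seg 2: a=-1 b=-467/426 c=127/142 d=-41/852
  seg 3: a=0 b=811/426 c=43/71 d=-113/426
  seg 4: a=4 b=-346/213 c=-253/142 d=253/852
S(6) = -5/4

Δ: Δ0=3/2, Δ1=-5/3, Δ2=1/2, Δ3=4/3, Δ4=-4
row 1: diag=10, rhs=-19; c'=3/10, d'=-19/10
row 2: denom=10−3·3/10=91/10; d'=(13−3·-19/10)/(91/10)=187/91
row 3: denom=10−2·20/91=870/91; d'=(5−2·187/91)/(870/91)=27/290
row 4: denom=10−3·91/290=2627/290; d'=(-32−3·27/290)/(2627/290)=-253/71
back: M4=-253/71
back: M3=27/290−91/290·-253/71=86/71
back: M2=187/91−20/91·86/71=127/71
back: M1=-19/10−3/10·127/71=-173/71
M: M0=0, M1=-173/71, M2=127/71, M3=86/71, M4=-253/71, M5=0
seg 0: a=1, c=M0/2=0, d=(M1−M0)/(6·2)=-173/852, b=Δ0−h0·(2M0+M1)/6=985/426
seg 1: a=4, c=M1/2=-173/142, d=(M2−M1)/(6·3)=50/213, b=Δ1−h1·(2M1+M2)/6=-53/426
seg 2: a=-1, c=M2/2=127/142, d=(M3−M2)/(6·2)=-41/852, b=Δ2−h2·(2M2+M3)/6=-467/426
seg 3: a=0, c=M3/2=43/71, d=(M4−M3)/(6·3)=-113/426, b=Δ3−h3·(2M3+M4)/6=811/426
seg 4: a=4, c=M4/2=-253/142, d=(M5−M4)/(6·2)=253/852, b=Δ4−h4·(2M4+M5)/6=-346/213
t_q=6 → seg 2, τ=1; S=-1+-467/426·τ+127/142·τ²+-41/852·τ³=-5/4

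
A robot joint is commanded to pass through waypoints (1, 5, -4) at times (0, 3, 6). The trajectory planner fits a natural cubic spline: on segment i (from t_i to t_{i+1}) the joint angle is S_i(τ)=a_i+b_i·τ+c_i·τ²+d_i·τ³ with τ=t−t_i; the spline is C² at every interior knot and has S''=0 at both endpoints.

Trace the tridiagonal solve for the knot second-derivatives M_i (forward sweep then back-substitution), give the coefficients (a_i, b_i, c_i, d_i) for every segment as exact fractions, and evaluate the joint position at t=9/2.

Δ: Δ0=4/3, Δ1=-3
row 1: diag=12, rhs=-26; c'=1/4, d'=-13/6
back: M1=-13/6
M: M0=0, M1=-13/6, M2=0
seg 0: a=1, c=M0/2=0, d=(M1−M0)/(6·3)=-13/108, b=Δ0−h0·(2M0+M1)/6=29/12
seg 1: a=5, c=M1/2=-13/12, d=(M2−M1)/(6·3)=13/108, b=Δ1−h1·(2M1+M2)/6=-5/6
t_q=9/2 → seg 1, τ=3/2; S=5+-5/6·τ+-13/12·τ²+13/108·τ³=55/32

  seg 0: a=1 b=29/12 c=0 d=-13/108
  seg 1: a=5 b=-5/6 c=-13/12 d=13/108
S(9/2) = 55/32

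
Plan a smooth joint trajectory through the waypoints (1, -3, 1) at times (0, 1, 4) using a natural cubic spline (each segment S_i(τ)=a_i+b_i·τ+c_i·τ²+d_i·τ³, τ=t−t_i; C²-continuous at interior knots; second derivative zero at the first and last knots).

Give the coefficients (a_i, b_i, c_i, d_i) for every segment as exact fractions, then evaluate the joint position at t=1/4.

  seg 0: a=1 b=-14/3 c=0 d=2/3
  seg 1: a=-3 b=-8/3 c=2 d=-2/9
S(1/4) = -5/32

Δ: Δ0=-4, Δ1=4/3
row 1: diag=8, rhs=32; c'=3/8, d'=4
back: M1=4
M: M0=0, M1=4, M2=0
seg 0: a=1, c=M0/2=0, d=(M1−M0)/(6·1)=2/3, b=Δ0−h0·(2M0+M1)/6=-14/3
seg 1: a=-3, c=M1/2=2, d=(M2−M1)/(6·3)=-2/9, b=Δ1−h1·(2M1+M2)/6=-8/3
t_q=1/4 → seg 0, τ=1/4; S=1+-14/3·τ+0·τ²+2/3·τ³=-5/32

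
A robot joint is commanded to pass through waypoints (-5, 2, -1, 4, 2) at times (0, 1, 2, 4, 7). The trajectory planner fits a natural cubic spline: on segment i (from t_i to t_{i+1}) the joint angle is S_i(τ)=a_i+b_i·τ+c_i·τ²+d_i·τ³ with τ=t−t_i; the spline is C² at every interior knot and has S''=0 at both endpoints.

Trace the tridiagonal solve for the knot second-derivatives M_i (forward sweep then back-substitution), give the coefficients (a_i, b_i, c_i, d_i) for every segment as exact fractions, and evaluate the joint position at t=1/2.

Δ: Δ0=7, Δ1=-3, Δ2=5/2, Δ3=-2/3
row 1: diag=4, rhs=-60; c'=1/4, d'=-15
row 2: denom=6−1·1/4=23/4; d'=(33−1·-15)/(23/4)=192/23
row 3: denom=10−2·8/23=214/23; d'=(-19−2·192/23)/(214/23)=-821/214
back: M3=-821/214
back: M2=192/23−8/23·-821/214=1036/107
back: M1=-15−1/4·1036/107=-1864/107
M: M0=0, M1=-1864/107, M2=1036/107, M3=-821/214, M4=0
seg 0: a=-5, c=M0/2=0, d=(M1−M0)/(6·1)=-932/321, b=Δ0−h0·(2M0+M1)/6=3179/321
seg 1: a=2, c=M1/2=-932/107, d=(M2−M1)/(6·1)=1450/321, b=Δ1−h1·(2M1+M2)/6=383/321
seg 2: a=-1, c=M2/2=518/107, d=(M3−M2)/(6·2)=-2893/2568, b=Δ2−h2·(2M2+M3)/6=-859/321
seg 3: a=4, c=M3/2=-821/428, d=(M4−M3)/(6·3)=821/3852, b=Δ3−h3·(2M3+M4)/6=2035/642
t_q=1/2 → seg 0, τ=1/2; S=-5+3179/321·τ+0·τ²+-932/321·τ³=-44/107

  seg 0: a=-5 b=3179/321 c=0 d=-932/321
  seg 1: a=2 b=383/321 c=-932/107 d=1450/321
  seg 2: a=-1 b=-859/321 c=518/107 d=-2893/2568
  seg 3: a=4 b=2035/642 c=-821/428 d=821/3852
S(1/2) = -44/107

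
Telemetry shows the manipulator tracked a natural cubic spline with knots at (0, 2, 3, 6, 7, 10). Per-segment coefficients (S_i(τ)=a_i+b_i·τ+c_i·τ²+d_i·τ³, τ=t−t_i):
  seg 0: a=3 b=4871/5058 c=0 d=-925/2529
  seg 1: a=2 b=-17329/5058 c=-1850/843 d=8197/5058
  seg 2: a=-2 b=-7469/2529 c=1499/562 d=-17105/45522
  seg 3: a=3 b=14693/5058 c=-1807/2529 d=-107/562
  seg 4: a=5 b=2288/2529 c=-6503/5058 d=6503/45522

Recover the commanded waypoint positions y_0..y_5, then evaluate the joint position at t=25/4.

y_0=3 y_1=2 y_2=-2 y_3=3 y_4=5 y_5=0
S(25/4) = 396935/107904

y_0 = S_0(0) = a_0 = 3
y_1 = S_1(0) = a_1 = 2
y_2 = S_2(0) = a_2 = -2
y_3 = S_3(0) = a_3 = 3
y_4 = S_4(0) = a_4 = 5
y_5 = S_4(3) = 0
t_q=25/4 is in segment 3 (τ=1/4); S_3(τ)=396935/107904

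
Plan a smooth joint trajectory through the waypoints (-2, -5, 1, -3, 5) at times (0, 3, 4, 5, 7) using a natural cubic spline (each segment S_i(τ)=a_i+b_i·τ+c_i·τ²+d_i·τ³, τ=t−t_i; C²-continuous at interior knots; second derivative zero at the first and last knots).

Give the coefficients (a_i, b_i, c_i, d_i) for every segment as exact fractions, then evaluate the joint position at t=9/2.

  seg 0: a=-2 b=-865/178 c=0 d=229/534
  seg 1: a=-5 b=598/89 c=687/178 d=-815/178
  seg 2: a=1 b=125/178 c=-879/89 d=921/178
  seg 3: a=-3 b=-314/89 c=1005/178 d=-335/356
S(9/2) = -671/1424

Δ: Δ0=-1, Δ1=6, Δ2=-4, Δ3=4
row 1: diag=8, rhs=42; c'=1/8, d'=21/4
row 2: denom=4−1·1/8=31/8; d'=(-60−1·21/4)/(31/8)=-522/31
row 3: denom=6−1·8/31=178/31; d'=(48−1·-522/31)/(178/31)=1005/89
back: M3=1005/89
back: M2=-522/31−8/31·1005/89=-1758/89
back: M1=21/4−1/8·-1758/89=687/89
M: M0=0, M1=687/89, M2=-1758/89, M3=1005/89, M4=0
seg 0: a=-2, c=M0/2=0, d=(M1−M0)/(6·3)=229/534, b=Δ0−h0·(2M0+M1)/6=-865/178
seg 1: a=-5, c=M1/2=687/178, d=(M2−M1)/(6·1)=-815/178, b=Δ1−h1·(2M1+M2)/6=598/89
seg 2: a=1, c=M2/2=-879/89, d=(M3−M2)/(6·1)=921/178, b=Δ2−h2·(2M2+M3)/6=125/178
seg 3: a=-3, c=M3/2=1005/178, d=(M4−M3)/(6·2)=-335/356, b=Δ3−h3·(2M3+M4)/6=-314/89
t_q=9/2 → seg 2, τ=1/2; S=1+125/178·τ+-879/89·τ²+921/178·τ³=-671/1424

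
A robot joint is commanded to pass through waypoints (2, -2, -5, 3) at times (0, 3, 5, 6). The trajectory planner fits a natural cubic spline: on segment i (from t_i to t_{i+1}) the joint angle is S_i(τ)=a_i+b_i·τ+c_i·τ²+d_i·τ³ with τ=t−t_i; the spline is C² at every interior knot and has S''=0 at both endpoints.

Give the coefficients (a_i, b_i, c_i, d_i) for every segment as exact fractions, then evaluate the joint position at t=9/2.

Δ: Δ0=-4/3, Δ1=-3/2, Δ2=8
row 1: diag=10, rhs=-1; c'=1/5, d'=-1/10
row 2: denom=6−2·1/5=28/5; d'=(57−2·-1/10)/(28/5)=143/14
back: M2=143/14
back: M1=-1/10−1/5·143/14=-15/7
M: M0=0, M1=-15/7, M2=143/14, M3=0
seg 0: a=2, c=M0/2=0, d=(M1−M0)/(6·3)=-5/42, b=Δ0−h0·(2M0+M1)/6=-11/42
seg 1: a=-2, c=M1/2=-15/14, d=(M2−M1)/(6·2)=173/168, b=Δ1−h1·(2M1+M2)/6=-73/21
seg 2: a=-5, c=M2/2=143/28, d=(M3−M2)/(6·1)=-143/84, b=Δ2−h2·(2M2+M3)/6=193/42
t_q=9/2 → seg 1, τ=3/2; S=-2+-73/21·τ+-15/14·τ²+173/168·τ³=-2755/448

  seg 0: a=2 b=-11/42 c=0 d=-5/42
  seg 1: a=-2 b=-73/21 c=-15/14 d=173/168
  seg 2: a=-5 b=193/42 c=143/28 d=-143/84
S(9/2) = -2755/448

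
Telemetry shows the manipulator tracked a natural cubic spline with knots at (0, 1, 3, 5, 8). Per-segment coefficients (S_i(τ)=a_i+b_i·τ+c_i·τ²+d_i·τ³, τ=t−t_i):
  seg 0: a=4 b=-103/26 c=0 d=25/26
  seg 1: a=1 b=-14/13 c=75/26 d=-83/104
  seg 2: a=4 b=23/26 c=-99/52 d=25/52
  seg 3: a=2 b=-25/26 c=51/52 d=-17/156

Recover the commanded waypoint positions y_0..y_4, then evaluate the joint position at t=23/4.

y_0 = S_0(0) = a_0 = 4
y_1 = S_1(0) = a_1 = 1
y_2 = S_2(0) = a_2 = 4
y_3 = S_3(0) = a_3 = 2
y_4 = S_3(3) = 5
t_q=23/4 is in segment 3 (τ=3/4); S_3(τ)=5939/3328

y_0=4 y_1=1 y_2=4 y_3=2 y_4=5
S(23/4) = 5939/3328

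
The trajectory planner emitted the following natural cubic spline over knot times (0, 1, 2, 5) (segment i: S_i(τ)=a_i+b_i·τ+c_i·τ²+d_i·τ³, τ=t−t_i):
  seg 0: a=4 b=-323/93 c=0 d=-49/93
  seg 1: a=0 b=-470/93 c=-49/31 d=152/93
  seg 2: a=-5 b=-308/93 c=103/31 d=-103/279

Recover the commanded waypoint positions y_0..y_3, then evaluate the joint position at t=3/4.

y_0=4 y_1=0 y_2=-5 y_3=5
S(3/4) = 2327/1984

y_0 = S_0(0) = a_0 = 4
y_1 = S_1(0) = a_1 = 0
y_2 = S_2(0) = a_2 = -5
y_3 = S_2(3) = 5
t_q=3/4 is in segment 0 (τ=3/4); S_0(τ)=2327/1984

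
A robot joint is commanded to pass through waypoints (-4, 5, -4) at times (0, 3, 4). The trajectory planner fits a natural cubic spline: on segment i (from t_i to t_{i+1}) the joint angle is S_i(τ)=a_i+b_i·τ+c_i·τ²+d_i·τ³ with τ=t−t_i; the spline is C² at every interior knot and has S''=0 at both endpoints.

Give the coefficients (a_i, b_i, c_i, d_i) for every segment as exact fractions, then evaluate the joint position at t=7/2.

  seg 0: a=-4 b=15/2 c=0 d=-1/2
  seg 1: a=5 b=-6 c=-9/2 d=3/2
S(7/2) = 17/16

Δ: Δ0=3, Δ1=-9
row 1: diag=8, rhs=-72; c'=1/8, d'=-9
back: M1=-9
M: M0=0, M1=-9, M2=0
seg 0: a=-4, c=M0/2=0, d=(M1−M0)/(6·3)=-1/2, b=Δ0−h0·(2M0+M1)/6=15/2
seg 1: a=5, c=M1/2=-9/2, d=(M2−M1)/(6·1)=3/2, b=Δ1−h1·(2M1+M2)/6=-6
t_q=7/2 → seg 1, τ=1/2; S=5+-6·τ+-9/2·τ²+3/2·τ³=17/16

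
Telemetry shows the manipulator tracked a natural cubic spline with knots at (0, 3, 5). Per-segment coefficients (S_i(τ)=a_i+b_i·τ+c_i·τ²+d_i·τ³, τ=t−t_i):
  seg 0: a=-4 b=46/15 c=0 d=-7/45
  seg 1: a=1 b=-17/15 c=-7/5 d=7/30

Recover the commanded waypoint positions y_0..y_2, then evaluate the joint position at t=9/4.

y_0=-4 y_1=1 y_2=-5
S(9/4) = 361/320

y_0 = S_0(0) = a_0 = -4
y_1 = S_1(0) = a_1 = 1
y_2 = S_1(2) = -5
t_q=9/4 is in segment 0 (τ=9/4); S_0(τ)=361/320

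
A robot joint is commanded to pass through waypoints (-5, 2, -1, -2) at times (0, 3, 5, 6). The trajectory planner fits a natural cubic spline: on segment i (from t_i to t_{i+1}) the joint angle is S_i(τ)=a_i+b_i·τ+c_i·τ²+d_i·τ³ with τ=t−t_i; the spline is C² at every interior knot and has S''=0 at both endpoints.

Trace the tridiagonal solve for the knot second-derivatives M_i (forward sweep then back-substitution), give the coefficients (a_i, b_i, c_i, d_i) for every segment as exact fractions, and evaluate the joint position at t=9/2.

  seg 0: a=-5 b=76/21 c=0 d=-1/7
  seg 1: a=2 b=-5/21 c=-9/7 d=55/168
  seg 2: a=-1 b=-61/42 c=19/28 d=-19/84
S(9/2) = -65/448

Δ: Δ0=7/3, Δ1=-3/2, Δ2=-1
row 1: diag=10, rhs=-23; c'=1/5, d'=-23/10
row 2: denom=6−2·1/5=28/5; d'=(3−2·-23/10)/(28/5)=19/14
back: M2=19/14
back: M1=-23/10−1/5·19/14=-18/7
M: M0=0, M1=-18/7, M2=19/14, M3=0
seg 0: a=-5, c=M0/2=0, d=(M1−M0)/(6·3)=-1/7, b=Δ0−h0·(2M0+M1)/6=76/21
seg 1: a=2, c=M1/2=-9/7, d=(M2−M1)/(6·2)=55/168, b=Δ1−h1·(2M1+M2)/6=-5/21
seg 2: a=-1, c=M2/2=19/28, d=(M3−M2)/(6·1)=-19/84, b=Δ2−h2·(2M2+M3)/6=-61/42
t_q=9/2 → seg 1, τ=3/2; S=2+-5/21·τ+-9/7·τ²+55/168·τ³=-65/448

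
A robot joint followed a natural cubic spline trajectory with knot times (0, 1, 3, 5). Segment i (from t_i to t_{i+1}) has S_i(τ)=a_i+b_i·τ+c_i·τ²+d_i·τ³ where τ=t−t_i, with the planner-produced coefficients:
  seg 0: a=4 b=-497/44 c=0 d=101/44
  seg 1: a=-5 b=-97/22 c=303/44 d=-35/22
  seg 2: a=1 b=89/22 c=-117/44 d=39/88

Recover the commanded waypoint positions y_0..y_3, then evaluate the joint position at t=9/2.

y_0=4 y_1=-5 y_2=1 y_3=2
S(9/2) = 1817/704

y_0 = S_0(0) = a_0 = 4
y_1 = S_1(0) = a_1 = -5
y_2 = S_2(0) = a_2 = 1
y_3 = S_2(2) = 2
t_q=9/2 is in segment 2 (τ=3/2); S_2(τ)=1817/704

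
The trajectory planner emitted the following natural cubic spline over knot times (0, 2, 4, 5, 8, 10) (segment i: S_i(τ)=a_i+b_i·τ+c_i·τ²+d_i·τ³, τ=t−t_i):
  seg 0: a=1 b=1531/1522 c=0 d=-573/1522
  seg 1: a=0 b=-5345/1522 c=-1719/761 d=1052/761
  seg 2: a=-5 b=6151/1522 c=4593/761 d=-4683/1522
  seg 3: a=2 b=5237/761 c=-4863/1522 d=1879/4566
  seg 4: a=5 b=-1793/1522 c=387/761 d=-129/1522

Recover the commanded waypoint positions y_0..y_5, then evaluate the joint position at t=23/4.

y_0=1 y_1=0 y_2=-5 y_3=2 y_4=5 y_5=4
S(23/4) = 539411/97408

y_0 = S_0(0) = a_0 = 1
y_1 = S_1(0) = a_1 = 0
y_2 = S_2(0) = a_2 = -5
y_3 = S_3(0) = a_3 = 2
y_4 = S_4(0) = a_4 = 5
y_5 = S_4(2) = 4
t_q=23/4 is in segment 3 (τ=3/4); S_3(τ)=539411/97408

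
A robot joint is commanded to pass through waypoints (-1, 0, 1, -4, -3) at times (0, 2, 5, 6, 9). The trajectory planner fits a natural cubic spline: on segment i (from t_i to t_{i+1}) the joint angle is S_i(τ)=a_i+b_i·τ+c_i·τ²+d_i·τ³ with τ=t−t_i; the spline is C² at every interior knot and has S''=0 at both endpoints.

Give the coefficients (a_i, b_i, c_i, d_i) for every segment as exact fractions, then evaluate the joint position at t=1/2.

  seg 0: a=-1 b=2/93 c=0 d=89/744
  seg 1: a=0 b=271/186 c=89/124 d=-1219/3348
  seg 2: a=1 b=-1513/372 c=-238/93 d=605/372
  seg 3: a=-4 b=-267/62 c=863/372 d=-863/3348
S(1/2) = -1933/1984

Δ: Δ0=1/2, Δ1=1/3, Δ2=-5, Δ3=1/3
row 1: diag=10, rhs=-1; c'=3/10, d'=-1/10
row 2: denom=8−3·3/10=71/10; d'=(-32−3·-1/10)/(71/10)=-317/71
row 3: denom=8−1·10/71=558/71; d'=(32−1·-317/71)/(558/71)=863/186
back: M3=863/186
back: M2=-317/71−10/71·863/186=-476/93
back: M1=-1/10−3/10·-476/93=89/62
M: M0=0, M1=89/62, M2=-476/93, M3=863/186, M4=0
seg 0: a=-1, c=M0/2=0, d=(M1−M0)/(6·2)=89/744, b=Δ0−h0·(2M0+M1)/6=2/93
seg 1: a=0, c=M1/2=89/124, d=(M2−M1)/(6·3)=-1219/3348, b=Δ1−h1·(2M1+M2)/6=271/186
seg 2: a=1, c=M2/2=-238/93, d=(M3−M2)/(6·1)=605/372, b=Δ2−h2·(2M2+M3)/6=-1513/372
seg 3: a=-4, c=M3/2=863/372, d=(M4−M3)/(6·3)=-863/3348, b=Δ3−h3·(2M3+M4)/6=-267/62
t_q=1/2 → seg 0, τ=1/2; S=-1+2/93·τ+0·τ²+89/744·τ³=-1933/1984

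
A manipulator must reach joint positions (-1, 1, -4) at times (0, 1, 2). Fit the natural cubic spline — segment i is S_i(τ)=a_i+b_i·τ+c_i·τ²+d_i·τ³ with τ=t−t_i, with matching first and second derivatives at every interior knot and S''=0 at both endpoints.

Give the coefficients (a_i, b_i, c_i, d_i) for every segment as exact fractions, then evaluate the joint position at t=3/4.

  seg 0: a=-1 b=15/4 c=0 d=-7/4
  seg 1: a=1 b=-3/2 c=-21/4 d=7/4
S(3/4) = 275/256

Δ: Δ0=2, Δ1=-5
row 1: diag=4, rhs=-42; c'=1/4, d'=-21/2
back: M1=-21/2
M: M0=0, M1=-21/2, M2=0
seg 0: a=-1, c=M0/2=0, d=(M1−M0)/(6·1)=-7/4, b=Δ0−h0·(2M0+M1)/6=15/4
seg 1: a=1, c=M1/2=-21/4, d=(M2−M1)/(6·1)=7/4, b=Δ1−h1·(2M1+M2)/6=-3/2
t_q=3/4 → seg 0, τ=3/4; S=-1+15/4·τ+0·τ²+-7/4·τ³=275/256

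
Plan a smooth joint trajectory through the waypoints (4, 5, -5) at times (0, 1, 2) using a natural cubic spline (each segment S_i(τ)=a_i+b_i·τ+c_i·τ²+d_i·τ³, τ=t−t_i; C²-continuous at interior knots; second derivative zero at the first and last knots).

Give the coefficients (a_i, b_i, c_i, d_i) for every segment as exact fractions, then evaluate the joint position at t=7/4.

  seg 0: a=4 b=15/4 c=0 d=-11/4
  seg 1: a=5 b=-9/2 c=-33/4 d=11/4
S(7/4) = -475/256

Δ: Δ0=1, Δ1=-10
row 1: diag=4, rhs=-66; c'=1/4, d'=-33/2
back: M1=-33/2
M: M0=0, M1=-33/2, M2=0
seg 0: a=4, c=M0/2=0, d=(M1−M0)/(6·1)=-11/4, b=Δ0−h0·(2M0+M1)/6=15/4
seg 1: a=5, c=M1/2=-33/4, d=(M2−M1)/(6·1)=11/4, b=Δ1−h1·(2M1+M2)/6=-9/2
t_q=7/4 → seg 1, τ=3/4; S=5+-9/2·τ+-33/4·τ²+11/4·τ³=-475/256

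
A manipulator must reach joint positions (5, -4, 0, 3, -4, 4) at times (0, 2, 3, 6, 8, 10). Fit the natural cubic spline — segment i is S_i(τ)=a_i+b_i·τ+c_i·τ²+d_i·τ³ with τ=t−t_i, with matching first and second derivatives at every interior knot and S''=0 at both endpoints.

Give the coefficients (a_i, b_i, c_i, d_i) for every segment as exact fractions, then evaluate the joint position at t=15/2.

  seg 0: a=5 b=-5848/785 c=0 d=4631/6280
  seg 1: a=-4 b=2197/1570 c=13893/3140 d=-5727/3140
  seg 2: a=0 b=14999/3140 c=-822/785 d=-133/1884
  seg 3: a=3 b=-5357/1570 c=-5283/3140 d=1029/1256
  seg 4: a=-4 b=-244/785 c=2538/785 d=-423/785
S(15/2) = -157689/50240

Δ: Δ0=-9/2, Δ1=4, Δ2=1, Δ3=-7/2, Δ4=4
row 1: diag=6, rhs=51; c'=1/6, d'=17/2
row 2: denom=8−1·1/6=47/6; d'=(-18−1·17/2)/(47/6)=-159/47
row 3: denom=10−3·18/47=416/47; d'=(-27−3·-159/47)/(416/47)=-99/52
row 4: denom=8−2·47/208=785/104; d'=(45−2·-99/52)/(785/104)=5076/785
back: M4=5076/785
back: M3=-99/52−47/208·5076/785=-5283/1570
back: M2=-159/47−18/47·-5283/1570=-1644/785
back: M1=17/2−1/6·-1644/785=13893/1570
M: M0=0, M1=13893/1570, M2=-1644/785, M3=-5283/1570, M4=5076/785, M5=0
seg 0: a=5, c=M0/2=0, d=(M1−M0)/(6·2)=4631/6280, b=Δ0−h0·(2M0+M1)/6=-5848/785
seg 1: a=-4, c=M1/2=13893/3140, d=(M2−M1)/(6·1)=-5727/3140, b=Δ1−h1·(2M1+M2)/6=2197/1570
seg 2: a=0, c=M2/2=-822/785, d=(M3−M2)/(6·3)=-133/1884, b=Δ2−h2·(2M2+M3)/6=14999/3140
seg 3: a=3, c=M3/2=-5283/3140, d=(M4−M3)/(6·2)=1029/1256, b=Δ3−h3·(2M3+M4)/6=-5357/1570
seg 4: a=-4, c=M4/2=2538/785, d=(M5−M4)/(6·2)=-423/785, b=Δ4−h4·(2M4+M5)/6=-244/785
t_q=15/2 → seg 3, τ=3/2; S=3+-5357/1570·τ+-5283/3140·τ²+1029/1256·τ³=-157689/50240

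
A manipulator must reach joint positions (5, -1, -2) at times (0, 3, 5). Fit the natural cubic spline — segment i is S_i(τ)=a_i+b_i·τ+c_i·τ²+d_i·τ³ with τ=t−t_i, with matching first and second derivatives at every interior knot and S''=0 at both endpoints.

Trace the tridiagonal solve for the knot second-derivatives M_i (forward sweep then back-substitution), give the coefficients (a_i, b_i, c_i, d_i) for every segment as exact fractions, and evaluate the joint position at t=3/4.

Δ: Δ0=-2, Δ1=-1/2
row 1: diag=10, rhs=9; c'=1/5, d'=9/10
back: M1=9/10
M: M0=0, M1=9/10, M2=0
seg 0: a=5, c=M0/2=0, d=(M1−M0)/(6·3)=1/20, b=Δ0−h0·(2M0+M1)/6=-49/20
seg 1: a=-1, c=M1/2=9/20, d=(M2−M1)/(6·2)=-3/40, b=Δ1−h1·(2M1+M2)/6=-11/10
t_q=3/4 → seg 0, τ=3/4; S=5+-49/20·τ+0·τ²+1/20·τ³=815/256

  seg 0: a=5 b=-49/20 c=0 d=1/20
  seg 1: a=-1 b=-11/10 c=9/20 d=-3/40
S(3/4) = 815/256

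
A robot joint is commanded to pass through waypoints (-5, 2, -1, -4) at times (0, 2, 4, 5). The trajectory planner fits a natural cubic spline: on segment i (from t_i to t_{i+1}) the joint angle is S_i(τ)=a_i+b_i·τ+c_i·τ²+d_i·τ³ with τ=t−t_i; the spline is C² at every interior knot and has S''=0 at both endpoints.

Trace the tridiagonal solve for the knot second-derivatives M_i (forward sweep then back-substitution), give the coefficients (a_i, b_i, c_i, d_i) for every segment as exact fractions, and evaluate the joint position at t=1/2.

Δ: Δ0=7/2, Δ1=-3/2, Δ2=-3
row 1: diag=8, rhs=-30; c'=1/4, d'=-15/4
row 2: denom=6−2·1/4=11/2; d'=(-9−2·-15/4)/(11/2)=-3/11
back: M2=-3/11
back: M1=-15/4−1/4·-3/11=-81/22
M: M0=0, M1=-81/22, M2=-3/11, M3=0
seg 0: a=-5, c=M0/2=0, d=(M1−M0)/(6·2)=-27/88, b=Δ0−h0·(2M0+M1)/6=52/11
seg 1: a=2, c=M1/2=-81/44, d=(M2−M1)/(6·2)=25/88, b=Δ1−h1·(2M1+M2)/6=23/22
seg 2: a=-1, c=M2/2=-3/22, d=(M3−M2)/(6·1)=1/22, b=Δ2−h2·(2M2+M3)/6=-32/11
t_q=1/2 → seg 0, τ=1/2; S=-5+52/11·τ+0·τ²+-27/88·τ³=-1883/704

  seg 0: a=-5 b=52/11 c=0 d=-27/88
  seg 1: a=2 b=23/22 c=-81/44 d=25/88
  seg 2: a=-1 b=-32/11 c=-3/22 d=1/22
S(1/2) = -1883/704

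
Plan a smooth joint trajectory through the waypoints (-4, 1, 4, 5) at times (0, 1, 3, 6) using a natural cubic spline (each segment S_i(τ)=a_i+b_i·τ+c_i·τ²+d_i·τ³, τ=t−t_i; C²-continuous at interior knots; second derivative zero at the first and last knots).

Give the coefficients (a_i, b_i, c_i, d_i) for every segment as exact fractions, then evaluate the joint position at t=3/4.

Δ: Δ0=5, Δ1=3/2, Δ2=1/3
row 1: diag=6, rhs=-21; c'=1/3, d'=-7/2
row 2: denom=10−2·1/3=28/3; d'=(-7−2·-7/2)/(28/3)=0
back: M2=0
back: M1=-7/2−1/3·0=-7/2
M: M0=0, M1=-7/2, M2=0, M3=0
seg 0: a=-4, c=M0/2=0, d=(M1−M0)/(6·1)=-7/12, b=Δ0−h0·(2M0+M1)/6=67/12
seg 1: a=1, c=M1/2=-7/4, d=(M2−M1)/(6·2)=7/24, b=Δ1−h1·(2M1+M2)/6=23/6
seg 2: a=4, c=M2/2=0, d=(M3−M2)/(6·3)=0, b=Δ2−h2·(2M2+M3)/6=1/3
t_q=3/4 → seg 0, τ=3/4; S=-4+67/12·τ+0·τ²+-7/12·τ³=-15/256

  seg 0: a=-4 b=67/12 c=0 d=-7/12
  seg 1: a=1 b=23/6 c=-7/4 d=7/24
  seg 2: a=4 b=1/3 c=0 d=0
S(3/4) = -15/256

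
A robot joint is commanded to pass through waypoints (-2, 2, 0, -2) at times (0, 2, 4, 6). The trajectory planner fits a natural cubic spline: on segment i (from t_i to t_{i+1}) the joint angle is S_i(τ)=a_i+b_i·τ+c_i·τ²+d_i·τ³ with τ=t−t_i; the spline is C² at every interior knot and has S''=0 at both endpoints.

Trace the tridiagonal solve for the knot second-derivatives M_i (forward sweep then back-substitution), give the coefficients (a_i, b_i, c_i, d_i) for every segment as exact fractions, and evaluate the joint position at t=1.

Δ: Δ0=2, Δ1=-1, Δ2=-1
row 1: diag=8, rhs=-18; c'=1/4, d'=-9/4
row 2: denom=8−2·1/4=15/2; d'=(0−2·-9/4)/(15/2)=3/5
back: M2=3/5
back: M1=-9/4−1/4·3/5=-12/5
M: M0=0, M1=-12/5, M2=3/5, M3=0
seg 0: a=-2, c=M0/2=0, d=(M1−M0)/(6·2)=-1/5, b=Δ0−h0·(2M0+M1)/6=14/5
seg 1: a=2, c=M1/2=-6/5, d=(M2−M1)/(6·2)=1/4, b=Δ1−h1·(2M1+M2)/6=2/5
seg 2: a=0, c=M2/2=3/10, d=(M3−M2)/(6·2)=-1/20, b=Δ2−h2·(2M2+M3)/6=-7/5
t_q=1 → seg 0, τ=1; S=-2+14/5·τ+0·τ²+-1/5·τ³=3/5

  seg 0: a=-2 b=14/5 c=0 d=-1/5
  seg 1: a=2 b=2/5 c=-6/5 d=1/4
  seg 2: a=0 b=-7/5 c=3/10 d=-1/20
S(1) = 3/5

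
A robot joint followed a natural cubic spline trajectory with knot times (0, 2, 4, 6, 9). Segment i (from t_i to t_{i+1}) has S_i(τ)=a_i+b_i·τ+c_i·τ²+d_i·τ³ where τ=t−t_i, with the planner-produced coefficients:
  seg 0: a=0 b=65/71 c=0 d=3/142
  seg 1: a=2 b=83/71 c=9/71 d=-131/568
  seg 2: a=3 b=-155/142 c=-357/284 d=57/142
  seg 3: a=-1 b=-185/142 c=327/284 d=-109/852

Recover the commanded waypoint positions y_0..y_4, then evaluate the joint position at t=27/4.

y_0=0 y_1=2 y_2=3 y_3=-1 y_4=2
S(27/4) = -25145/18176

y_0 = S_0(0) = a_0 = 0
y_1 = S_1(0) = a_1 = 2
y_2 = S_2(0) = a_2 = 3
y_3 = S_3(0) = a_3 = -1
y_4 = S_3(3) = 2
t_q=27/4 is in segment 3 (τ=3/4); S_3(τ)=-25145/18176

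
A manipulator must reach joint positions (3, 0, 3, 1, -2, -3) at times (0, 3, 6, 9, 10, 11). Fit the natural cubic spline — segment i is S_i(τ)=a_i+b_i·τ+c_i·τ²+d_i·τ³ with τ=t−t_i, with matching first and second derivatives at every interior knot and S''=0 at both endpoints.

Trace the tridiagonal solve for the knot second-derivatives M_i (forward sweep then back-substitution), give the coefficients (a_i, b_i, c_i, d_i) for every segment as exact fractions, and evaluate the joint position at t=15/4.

Δ: Δ0=-1, Δ1=1, Δ2=-2/3, Δ3=-3, Δ4=-1
row 1: diag=12, rhs=12; c'=1/4, d'=1
row 2: denom=12−3·1/4=45/4; d'=(-10−3·1)/(45/4)=-52/45
row 3: denom=8−3·4/15=36/5; d'=(-14−3·-52/45)/(36/5)=-79/54
row 4: denom=4−1·5/36=139/36; d'=(12−1·-79/54)/(139/36)=1454/417
back: M4=1454/417
back: M3=-79/54−5/36·1454/417=-812/417
back: M2=-52/45−4/15·-812/417=-796/1251
back: M1=1−1/4·-796/1251=1450/1251
M: M0=0, M1=1450/1251, M2=-796/1251, M3=-812/417, M4=1454/417, M5=0
seg 0: a=3, c=M0/2=0, d=(M1−M0)/(6·3)=725/11259, b=Δ0−h0·(2M0+M1)/6=-1976/1251
seg 1: a=0, c=M1/2=725/1251, d=(M2−M1)/(6·3)=-1123/11259, b=Δ1−h1·(2M1+M2)/6=199/1251
seg 2: a=3, c=M2/2=-398/1251, d=(M3−M2)/(6·3)=-820/11259, b=Δ2−h2·(2M2+M3)/6=1180/1251
seg 3: a=1, c=M3/2=-406/417, d=(M4−M3)/(6·1)=1133/1251, b=Δ3−h3·(2M3+M4)/6=-3668/1251
seg 4: a=-2, c=M4/2=727/417, d=(M5−M4)/(6·1)=-727/1251, b=Δ4−h4·(2M4+M5)/6=-2705/1251
t_q=15/4 → seg 1, τ=3/4; S=0+199/1251·τ+725/1251·τ²+-1123/11259·τ³=3587/8896

  seg 0: a=3 b=-1976/1251 c=0 d=725/11259
  seg 1: a=0 b=199/1251 c=725/1251 d=-1123/11259
  seg 2: a=3 b=1180/1251 c=-398/1251 d=-820/11259
  seg 3: a=1 b=-3668/1251 c=-406/417 d=1133/1251
  seg 4: a=-2 b=-2705/1251 c=727/417 d=-727/1251
S(15/4) = 3587/8896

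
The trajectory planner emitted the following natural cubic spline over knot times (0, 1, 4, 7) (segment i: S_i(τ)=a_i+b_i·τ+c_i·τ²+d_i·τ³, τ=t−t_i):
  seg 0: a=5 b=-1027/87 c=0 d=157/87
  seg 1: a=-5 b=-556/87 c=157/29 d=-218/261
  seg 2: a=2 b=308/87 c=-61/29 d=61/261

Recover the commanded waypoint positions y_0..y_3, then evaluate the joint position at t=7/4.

y_0 = S_0(0) = a_0 = 5
y_1 = S_1(0) = a_1 = -5
y_2 = S_2(0) = a_2 = 2
y_3 = S_2(3) = 0
t_q=7/4 is in segment 1 (τ=3/4); S_1(τ)=-6589/928

y_0=5 y_1=-5 y_2=2 y_3=0
S(7/4) = -6589/928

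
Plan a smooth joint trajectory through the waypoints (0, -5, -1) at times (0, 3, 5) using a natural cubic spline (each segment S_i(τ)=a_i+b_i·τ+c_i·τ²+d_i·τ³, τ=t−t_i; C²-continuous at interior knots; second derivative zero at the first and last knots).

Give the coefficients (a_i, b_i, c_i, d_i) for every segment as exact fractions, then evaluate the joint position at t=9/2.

Δ: Δ0=-5/3, Δ1=2
row 1: diag=10, rhs=22; c'=1/5, d'=11/5
back: M1=11/5
M: M0=0, M1=11/5, M2=0
seg 0: a=0, c=M0/2=0, d=(M1−M0)/(6·3)=11/90, b=Δ0−h0·(2M0+M1)/6=-83/30
seg 1: a=-5, c=M1/2=11/10, d=(M2−M1)/(6·2)=-11/60, b=Δ1−h1·(2M1+M2)/6=8/15
t_q=9/2 → seg 1, τ=3/2; S=-5+8/15·τ+11/10·τ²+-11/60·τ³=-75/32

  seg 0: a=0 b=-83/30 c=0 d=11/90
  seg 1: a=-5 b=8/15 c=11/10 d=-11/60
S(9/2) = -75/32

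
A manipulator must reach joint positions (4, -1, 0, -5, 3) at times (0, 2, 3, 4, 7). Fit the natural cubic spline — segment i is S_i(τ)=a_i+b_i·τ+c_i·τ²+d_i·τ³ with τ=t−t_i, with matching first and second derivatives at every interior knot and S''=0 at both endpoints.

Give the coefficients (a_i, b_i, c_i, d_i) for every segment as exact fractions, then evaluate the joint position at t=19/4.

Δ: Δ0=-5/2, Δ1=1, Δ2=-5, Δ3=8/3
row 1: diag=6, rhs=21; c'=1/6, d'=7/2
row 2: denom=4−1·1/6=23/6; d'=(-36−1·7/2)/(23/6)=-237/23
row 3: denom=8−1·6/23=178/23; d'=(46−1·-237/23)/(178/23)=1295/178
back: M3=1295/178
back: M2=-237/23−6/23·1295/178=-1086/89
back: M1=7/2−1/6·-1086/89=985/178
M: M0=0, M1=985/178, M2=-1086/89, M3=1295/178, M4=0
seg 0: a=4, c=M0/2=0, d=(M1−M0)/(6·2)=985/2136, b=Δ0−h0·(2M0+M1)/6=-1160/267
seg 1: a=-1, c=M1/2=985/356, d=(M2−M1)/(6·1)=-3157/1068, b=Δ1−h1·(2M1+M2)/6=635/534
seg 2: a=0, c=M2/2=-543/89, d=(M3−M2)/(6·1)=3467/1068, b=Δ2−h2·(2M2+M3)/6=-2291/1068
seg 3: a=-5, c=M3/2=1295/356, d=(M4−M3)/(6·3)=-1295/3204, b=Δ3−h3·(2M3+M4)/6=-2461/534
t_q=19/4 → seg 3, τ=3/4; S=-5+-2461/534·τ+1295/356·τ²+-1295/3204·τ³=-149937/22784

  seg 0: a=4 b=-1160/267 c=0 d=985/2136
  seg 1: a=-1 b=635/534 c=985/356 d=-3157/1068
  seg 2: a=0 b=-2291/1068 c=-543/89 d=3467/1068
  seg 3: a=-5 b=-2461/534 c=1295/356 d=-1295/3204
S(19/4) = -149937/22784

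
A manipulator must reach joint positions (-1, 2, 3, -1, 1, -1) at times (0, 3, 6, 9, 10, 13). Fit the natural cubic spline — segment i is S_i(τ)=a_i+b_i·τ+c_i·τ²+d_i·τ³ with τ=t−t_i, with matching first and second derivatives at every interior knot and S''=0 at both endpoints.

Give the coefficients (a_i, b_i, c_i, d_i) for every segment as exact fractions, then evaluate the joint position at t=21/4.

Δ: Δ0=1, Δ1=1/3, Δ2=-4/3, Δ3=2, Δ4=-2/3
row 1: diag=12, rhs=-4; c'=1/4, d'=-1/3
row 2: denom=12−3·1/4=45/4; d'=(-10−3·-1/3)/(45/4)=-4/5
row 3: denom=8−3·4/15=36/5; d'=(20−3·-4/5)/(36/5)=28/9
row 4: denom=8−1·5/36=283/36; d'=(-16−1·28/9)/(283/36)=-688/283
back: M4=-688/283
back: M3=28/9−5/36·-688/283=976/283
back: M2=-4/5−4/15·976/283=-1460/849
back: M1=-1/3−1/4·-1460/849=82/849
M: M0=0, M1=82/849, M2=-1460/849, M3=976/283, M4=-688/283, M5=0
seg 0: a=-1, c=M0/2=0, d=(M1−M0)/(6·3)=41/7641, b=Δ0−h0·(2M0+M1)/6=808/849
seg 1: a=2, c=M1/2=41/849, d=(M2−M1)/(6·3)=-257/2547, b=Δ1−h1·(2M1+M2)/6=931/849
seg 2: a=3, c=M2/2=-730/849, d=(M3−M2)/(6·3)=2194/7641, b=Δ2−h2·(2M2+M3)/6=-1136/849
seg 3: a=-1, c=M3/2=488/283, d=(M4−M3)/(6·1)=-832/849, b=Δ3−h3·(2M3+M4)/6=1066/849
seg 4: a=1, c=M4/2=-344/283, d=(M5−M4)/(6·3)=344/2547, b=Δ4−h4·(2M4+M5)/6=1498/849
t_q=21/4 → seg 1, τ=9/4; S=2+931/849·τ+41/849·τ²+-257/2547·τ³=64523/18112

  seg 0: a=-1 b=808/849 c=0 d=41/7641
  seg 1: a=2 b=931/849 c=41/849 d=-257/2547
  seg 2: a=3 b=-1136/849 c=-730/849 d=2194/7641
  seg 3: a=-1 b=1066/849 c=488/283 d=-832/849
  seg 4: a=1 b=1498/849 c=-344/283 d=344/2547
S(21/4) = 64523/18112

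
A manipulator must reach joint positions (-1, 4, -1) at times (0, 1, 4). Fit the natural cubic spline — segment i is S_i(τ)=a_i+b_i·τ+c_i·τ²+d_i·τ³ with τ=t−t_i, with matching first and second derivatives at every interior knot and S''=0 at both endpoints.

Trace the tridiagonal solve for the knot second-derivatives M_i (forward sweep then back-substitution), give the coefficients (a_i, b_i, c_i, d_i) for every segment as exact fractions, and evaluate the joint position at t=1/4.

  seg 0: a=-1 b=35/6 c=0 d=-5/6
  seg 1: a=4 b=10/3 c=-5/2 d=5/18
S(1/4) = 57/128

Δ: Δ0=5, Δ1=-5/3
row 1: diag=8, rhs=-40; c'=3/8, d'=-5
back: M1=-5
M: M0=0, M1=-5, M2=0
seg 0: a=-1, c=M0/2=0, d=(M1−M0)/(6·1)=-5/6, b=Δ0−h0·(2M0+M1)/6=35/6
seg 1: a=4, c=M1/2=-5/2, d=(M2−M1)/(6·3)=5/18, b=Δ1−h1·(2M1+M2)/6=10/3
t_q=1/4 → seg 0, τ=1/4; S=-1+35/6·τ+0·τ²+-5/6·τ³=57/128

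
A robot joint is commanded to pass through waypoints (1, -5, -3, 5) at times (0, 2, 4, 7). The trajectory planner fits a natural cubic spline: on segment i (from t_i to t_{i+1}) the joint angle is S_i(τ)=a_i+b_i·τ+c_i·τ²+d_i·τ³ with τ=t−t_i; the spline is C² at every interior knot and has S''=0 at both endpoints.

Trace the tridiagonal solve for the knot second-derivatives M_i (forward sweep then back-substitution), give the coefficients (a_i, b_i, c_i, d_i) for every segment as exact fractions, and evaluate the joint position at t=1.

Δ: Δ0=-3, Δ1=1, Δ2=8/3
row 1: diag=8, rhs=24; c'=1/4, d'=3
row 2: denom=10−2·1/4=19/2; d'=(10−2·3)/(19/2)=8/19
back: M2=8/19
back: M1=3−1/4·8/19=55/19
M: M0=0, M1=55/19, M2=8/19, M3=0
seg 0: a=1, c=M0/2=0, d=(M1−M0)/(6·2)=55/228, b=Δ0−h0·(2M0+M1)/6=-226/57
seg 1: a=-5, c=M1/2=55/38, d=(M2−M1)/(6·2)=-47/228, b=Δ1−h1·(2M1+M2)/6=-61/57
seg 2: a=-3, c=M2/2=4/19, d=(M3−M2)/(6·3)=-4/171, b=Δ2−h2·(2M2+M3)/6=128/57
t_q=1 → seg 0, τ=1; S=1+-226/57·τ+0·τ²+55/228·τ³=-207/76

  seg 0: a=1 b=-226/57 c=0 d=55/228
  seg 1: a=-5 b=-61/57 c=55/38 d=-47/228
  seg 2: a=-3 b=128/57 c=4/19 d=-4/171
S(1) = -207/76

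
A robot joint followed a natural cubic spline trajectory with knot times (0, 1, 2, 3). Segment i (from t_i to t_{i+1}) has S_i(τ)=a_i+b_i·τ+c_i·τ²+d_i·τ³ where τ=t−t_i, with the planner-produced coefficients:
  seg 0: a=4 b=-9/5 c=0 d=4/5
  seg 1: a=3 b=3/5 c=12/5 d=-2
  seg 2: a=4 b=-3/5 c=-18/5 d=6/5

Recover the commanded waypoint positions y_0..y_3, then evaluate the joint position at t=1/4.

y_0 = S_0(0) = a_0 = 4
y_1 = S_1(0) = a_1 = 3
y_2 = S_2(0) = a_2 = 4
y_3 = S_2(1) = 1
t_q=1/4 is in segment 0 (τ=1/4); S_0(τ)=57/16

y_0=4 y_1=3 y_2=4 y_3=1
S(1/4) = 57/16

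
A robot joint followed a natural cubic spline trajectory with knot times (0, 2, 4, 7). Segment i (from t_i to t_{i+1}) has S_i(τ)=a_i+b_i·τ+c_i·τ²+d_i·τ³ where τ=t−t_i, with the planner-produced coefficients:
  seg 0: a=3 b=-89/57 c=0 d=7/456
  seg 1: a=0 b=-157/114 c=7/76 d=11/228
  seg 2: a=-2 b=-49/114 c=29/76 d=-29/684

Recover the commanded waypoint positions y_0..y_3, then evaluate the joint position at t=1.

y_0=3 y_1=0 y_2=-2 y_3=-1
S(1) = 221/152

y_0 = S_0(0) = a_0 = 3
y_1 = S_1(0) = a_1 = 0
y_2 = S_2(0) = a_2 = -2
y_3 = S_2(3) = -1
t_q=1 is in segment 0 (τ=1); S_0(τ)=221/152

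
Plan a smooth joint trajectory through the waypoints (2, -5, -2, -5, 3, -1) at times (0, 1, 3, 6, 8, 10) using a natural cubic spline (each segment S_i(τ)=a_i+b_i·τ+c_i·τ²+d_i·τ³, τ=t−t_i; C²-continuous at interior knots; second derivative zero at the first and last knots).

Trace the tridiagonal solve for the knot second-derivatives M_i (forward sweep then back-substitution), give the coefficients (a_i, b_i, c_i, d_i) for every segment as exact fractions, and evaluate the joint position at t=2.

  seg 0: a=2 b=-8327/956 c=0 d=1635/956
  seg 1: a=-5 b=-1711/478 c=4905/956 d=-2477/1912
  seg 2: a=-2 b=334/239 c=-1263/478 d=881/1434
  seg 3: a=-5 b=1019/478 c=690/239 d=-1867/1912
  seg 4: a=3 b=469/239 c=-2841/956 d=947/1912
S(2) = -9071/1912

Δ: Δ0=-7, Δ1=3/2, Δ2=-1, Δ3=4, Δ4=-2
row 1: diag=6, rhs=51; c'=1/3, d'=17/2
row 2: denom=10−2·1/3=28/3; d'=(-15−2·17/2)/(28/3)=-24/7
row 3: denom=10−3·9/28=253/28; d'=(30−3·-24/7)/(253/28)=1128/253
row 4: denom=8−2·56/253=1912/253; d'=(-36−2·1128/253)/(1912/253)=-2841/478
back: M4=-2841/478
back: M3=1128/253−56/253·-2841/478=1380/239
back: M2=-24/7−9/28·1380/239=-1263/239
back: M1=17/2−1/3·-1263/239=4905/478
M: M0=0, M1=4905/478, M2=-1263/239, M3=1380/239, M4=-2841/478, M5=0
seg 0: a=2, c=M0/2=0, d=(M1−M0)/(6·1)=1635/956, b=Δ0−h0·(2M0+M1)/6=-8327/956
seg 1: a=-5, c=M1/2=4905/956, d=(M2−M1)/(6·2)=-2477/1912, b=Δ1−h1·(2M1+M2)/6=-1711/478
seg 2: a=-2, c=M2/2=-1263/478, d=(M3−M2)/(6·3)=881/1434, b=Δ2−h2·(2M2+M3)/6=334/239
seg 3: a=-5, c=M3/2=690/239, d=(M4−M3)/(6·2)=-1867/1912, b=Δ3−h3·(2M3+M4)/6=1019/478
seg 4: a=3, c=M4/2=-2841/956, d=(M5−M4)/(6·2)=947/1912, b=Δ4−h4·(2M4+M5)/6=469/239
t_q=2 → seg 1, τ=1; S=-5+-1711/478·τ+4905/956·τ²+-2477/1912·τ³=-9071/1912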